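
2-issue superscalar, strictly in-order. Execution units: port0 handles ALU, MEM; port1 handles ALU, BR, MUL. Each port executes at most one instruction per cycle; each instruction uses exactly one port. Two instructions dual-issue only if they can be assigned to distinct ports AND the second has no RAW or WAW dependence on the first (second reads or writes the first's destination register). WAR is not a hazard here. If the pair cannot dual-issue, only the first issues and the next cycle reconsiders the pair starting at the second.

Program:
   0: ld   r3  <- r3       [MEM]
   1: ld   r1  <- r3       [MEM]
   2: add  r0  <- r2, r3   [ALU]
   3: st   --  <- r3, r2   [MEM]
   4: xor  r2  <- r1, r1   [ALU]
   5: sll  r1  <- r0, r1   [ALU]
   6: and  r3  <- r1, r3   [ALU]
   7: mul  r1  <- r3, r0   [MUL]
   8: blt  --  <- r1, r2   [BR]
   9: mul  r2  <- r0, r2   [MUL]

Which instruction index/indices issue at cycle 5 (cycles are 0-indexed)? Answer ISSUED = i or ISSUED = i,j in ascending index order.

  cy0 -> i0 (ld) no-port MEM/MEM
  cy1 -> i1&i2 (ld+add) 2-wide
  cy2 -> i3&i4 (st+xor) 2-wide
  cy3 -> i5 (sll) RAW r1
  cy4 -> i6 (and) RAW r3
  cy5 -> i7 (mul) no-port MUL/BR
  cy6 -> i8 (blt) no-port BR/MUL
  cy7 -> i9 (mul) tail

ISSUED = 7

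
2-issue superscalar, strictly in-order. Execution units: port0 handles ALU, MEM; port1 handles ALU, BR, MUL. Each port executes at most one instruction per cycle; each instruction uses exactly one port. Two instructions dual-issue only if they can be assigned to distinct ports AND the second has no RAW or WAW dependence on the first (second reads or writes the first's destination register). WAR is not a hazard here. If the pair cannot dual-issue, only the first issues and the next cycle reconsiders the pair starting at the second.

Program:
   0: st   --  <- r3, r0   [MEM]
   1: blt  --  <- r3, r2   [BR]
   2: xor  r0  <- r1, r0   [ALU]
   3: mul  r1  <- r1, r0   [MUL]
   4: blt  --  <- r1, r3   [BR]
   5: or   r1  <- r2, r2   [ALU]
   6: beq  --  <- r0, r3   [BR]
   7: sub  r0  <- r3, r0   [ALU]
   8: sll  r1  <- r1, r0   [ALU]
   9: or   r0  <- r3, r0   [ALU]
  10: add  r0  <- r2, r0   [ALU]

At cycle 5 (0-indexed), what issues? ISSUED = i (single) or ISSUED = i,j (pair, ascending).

ISSUED = 8,9

#0 head=0: st.MEM/blt.BR i0/i1 dual
#1 head=2: xor.ALU i2 RAW r0
#2 head=3: mul.MUL i3 no-port MUL/BR
#3 head=4: blt.BR/or.ALU i4/i5 dual
#4 head=6: beq.BR/sub.ALU i6/i7 dual
#5 head=8: sll.ALU/or.ALU i8/i9 dual
#6 head=10: add.ALU i10 tail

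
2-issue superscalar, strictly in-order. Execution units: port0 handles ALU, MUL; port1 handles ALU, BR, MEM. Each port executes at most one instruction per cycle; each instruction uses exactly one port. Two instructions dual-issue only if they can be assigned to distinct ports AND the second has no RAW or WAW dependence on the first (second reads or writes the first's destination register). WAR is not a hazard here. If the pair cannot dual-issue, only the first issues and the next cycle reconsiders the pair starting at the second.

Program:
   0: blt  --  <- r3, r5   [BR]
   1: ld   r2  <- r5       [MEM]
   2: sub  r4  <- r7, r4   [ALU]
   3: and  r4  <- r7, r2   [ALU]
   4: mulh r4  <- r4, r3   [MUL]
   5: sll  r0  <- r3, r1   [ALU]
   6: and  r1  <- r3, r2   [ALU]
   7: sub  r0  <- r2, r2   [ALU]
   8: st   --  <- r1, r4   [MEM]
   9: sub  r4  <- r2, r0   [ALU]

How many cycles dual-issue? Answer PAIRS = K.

PAIRS = 4

t=0 i0:blt ; no-port BR/MEM
t=1 i1/i2:ld;sub ; pair
t=2 i3:and ; RAW+WAW r4
t=3 i4/i5:mulh;sll ; pair
t=4 i6/i7:and;sub ; pair
t=5 i8/i9:st;sub ; pair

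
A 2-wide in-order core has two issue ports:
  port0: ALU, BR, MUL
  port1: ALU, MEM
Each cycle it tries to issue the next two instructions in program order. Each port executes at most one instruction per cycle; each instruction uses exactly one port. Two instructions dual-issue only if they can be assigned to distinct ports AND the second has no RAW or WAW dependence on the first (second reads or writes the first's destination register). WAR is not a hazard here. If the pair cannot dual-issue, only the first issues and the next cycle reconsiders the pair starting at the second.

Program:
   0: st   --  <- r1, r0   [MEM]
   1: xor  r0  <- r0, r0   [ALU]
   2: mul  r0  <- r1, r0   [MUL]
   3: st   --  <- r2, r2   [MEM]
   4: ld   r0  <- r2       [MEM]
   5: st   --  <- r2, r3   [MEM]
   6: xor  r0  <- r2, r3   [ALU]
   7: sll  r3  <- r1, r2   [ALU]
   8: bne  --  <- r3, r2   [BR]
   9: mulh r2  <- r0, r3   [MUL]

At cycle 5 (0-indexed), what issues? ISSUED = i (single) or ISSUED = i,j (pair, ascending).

ISSUED = 8

c0: i0+i1 st.MEM xor.ALU  2-wide
c1: i2+i3 mul.MUL st.MEM  2-wide
c2: i4 ld.MEM  no-port MEM/MEM
c3: i5+i6 st.MEM xor.ALU  2-wide
c4: i7 sll.ALU  RAW r3
c5: i8 bne.BR  no-port BR/MUL
c6: i9 mulh.MUL  tail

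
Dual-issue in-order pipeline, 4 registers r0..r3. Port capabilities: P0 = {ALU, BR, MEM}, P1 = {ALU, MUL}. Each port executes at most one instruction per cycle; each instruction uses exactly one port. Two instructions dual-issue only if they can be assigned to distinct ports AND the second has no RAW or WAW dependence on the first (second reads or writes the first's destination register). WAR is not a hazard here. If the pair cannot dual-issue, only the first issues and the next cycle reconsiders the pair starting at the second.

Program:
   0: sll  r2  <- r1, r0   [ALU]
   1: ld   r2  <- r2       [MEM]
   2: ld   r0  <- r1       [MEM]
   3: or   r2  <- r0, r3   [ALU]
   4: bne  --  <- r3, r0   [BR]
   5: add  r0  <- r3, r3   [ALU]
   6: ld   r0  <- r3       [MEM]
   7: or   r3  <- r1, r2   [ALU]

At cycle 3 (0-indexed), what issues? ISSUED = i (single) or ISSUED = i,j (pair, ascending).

ISSUED = 3,4

  cy0 -> i0 (sll.ALU) RAW+WAW r2
  cy1 -> i1 (ld.MEM) no-port MEM/MEM
  cy2 -> i2 (ld.MEM) RAW r0
  cy3 -> i3,i4 (or.ALU bne.BR) dual
  cy4 -> i5 (add.ALU) WAW r0
  cy5 -> i6,i7 (ld.MEM or.ALU) dual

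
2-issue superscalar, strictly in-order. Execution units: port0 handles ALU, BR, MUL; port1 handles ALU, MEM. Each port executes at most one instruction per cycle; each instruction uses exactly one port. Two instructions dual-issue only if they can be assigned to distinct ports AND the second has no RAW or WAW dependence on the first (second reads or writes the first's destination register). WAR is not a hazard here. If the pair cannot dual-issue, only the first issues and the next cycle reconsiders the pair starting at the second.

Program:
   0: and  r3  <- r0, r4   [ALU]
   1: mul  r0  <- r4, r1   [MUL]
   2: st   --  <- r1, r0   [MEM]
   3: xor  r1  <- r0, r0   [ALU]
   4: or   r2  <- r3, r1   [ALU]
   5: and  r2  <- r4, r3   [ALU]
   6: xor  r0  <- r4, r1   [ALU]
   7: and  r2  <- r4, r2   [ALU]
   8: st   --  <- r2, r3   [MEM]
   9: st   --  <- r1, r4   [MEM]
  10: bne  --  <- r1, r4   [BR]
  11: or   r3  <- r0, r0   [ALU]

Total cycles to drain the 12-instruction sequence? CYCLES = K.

CYCLES = 8

  cy0 -> i0+i1 (and;mul) 2-wide
  cy1 -> i2+i3 (st;xor) 2-wide
  cy2 -> i4 (or) WAW r2
  cy3 -> i5+i6 (and;xor) 2-wide
  cy4 -> i7 (and) RAW r2
  cy5 -> i8 (st) no-port MEM/MEM
  cy6 -> i9+i10 (st;bne) 2-wide
  cy7 -> i11 (or) tail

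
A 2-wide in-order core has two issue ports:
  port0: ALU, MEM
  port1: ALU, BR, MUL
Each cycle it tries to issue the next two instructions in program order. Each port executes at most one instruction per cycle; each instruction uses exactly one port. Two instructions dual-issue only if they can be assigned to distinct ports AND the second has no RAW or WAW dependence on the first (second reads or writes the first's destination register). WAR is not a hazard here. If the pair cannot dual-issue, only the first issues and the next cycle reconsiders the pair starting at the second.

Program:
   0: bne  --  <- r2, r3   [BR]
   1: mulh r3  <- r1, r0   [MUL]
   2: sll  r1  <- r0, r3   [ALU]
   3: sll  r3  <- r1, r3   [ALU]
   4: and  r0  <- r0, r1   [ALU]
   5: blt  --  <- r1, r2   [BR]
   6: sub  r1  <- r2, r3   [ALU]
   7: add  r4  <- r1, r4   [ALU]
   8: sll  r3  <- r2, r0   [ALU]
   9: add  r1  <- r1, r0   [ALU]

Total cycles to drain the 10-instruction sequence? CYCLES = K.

[0] i0  bne.BR  -- no-port BR/MUL
[1] i1  mulh.MUL  -- RAW r3
[2] i2  sll.ALU  -- RAW r1
[3] i3,i4  sll.ALU;and.ALU  -- pair
[4] i5,i6  blt.BR;sub.ALU  -- pair
[5] i7,i8  add.ALU;sll.ALU  -- pair
[6] i9  add.ALU  -- tail

CYCLES = 7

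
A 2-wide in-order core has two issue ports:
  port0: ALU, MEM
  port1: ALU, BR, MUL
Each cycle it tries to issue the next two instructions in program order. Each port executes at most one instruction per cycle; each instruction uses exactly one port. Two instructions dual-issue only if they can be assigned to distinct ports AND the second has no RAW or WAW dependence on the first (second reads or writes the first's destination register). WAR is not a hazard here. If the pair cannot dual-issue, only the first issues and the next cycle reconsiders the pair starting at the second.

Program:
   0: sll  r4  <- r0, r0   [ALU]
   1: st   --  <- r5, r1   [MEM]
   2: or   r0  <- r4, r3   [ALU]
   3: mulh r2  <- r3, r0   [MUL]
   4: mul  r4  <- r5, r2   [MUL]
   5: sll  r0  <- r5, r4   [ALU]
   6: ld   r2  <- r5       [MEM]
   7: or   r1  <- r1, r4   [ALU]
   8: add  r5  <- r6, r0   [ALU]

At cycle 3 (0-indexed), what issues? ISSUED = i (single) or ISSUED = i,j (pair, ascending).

c0: i0,i1 sll;st  2-wide
c1: i2 or  RAW r0
c2: i3 mulh  no-port MUL/MUL
c3: i4 mul  RAW r4
c4: i5,i6 sll;ld  2-wide
c5: i7,i8 or;add  2-wide

ISSUED = 4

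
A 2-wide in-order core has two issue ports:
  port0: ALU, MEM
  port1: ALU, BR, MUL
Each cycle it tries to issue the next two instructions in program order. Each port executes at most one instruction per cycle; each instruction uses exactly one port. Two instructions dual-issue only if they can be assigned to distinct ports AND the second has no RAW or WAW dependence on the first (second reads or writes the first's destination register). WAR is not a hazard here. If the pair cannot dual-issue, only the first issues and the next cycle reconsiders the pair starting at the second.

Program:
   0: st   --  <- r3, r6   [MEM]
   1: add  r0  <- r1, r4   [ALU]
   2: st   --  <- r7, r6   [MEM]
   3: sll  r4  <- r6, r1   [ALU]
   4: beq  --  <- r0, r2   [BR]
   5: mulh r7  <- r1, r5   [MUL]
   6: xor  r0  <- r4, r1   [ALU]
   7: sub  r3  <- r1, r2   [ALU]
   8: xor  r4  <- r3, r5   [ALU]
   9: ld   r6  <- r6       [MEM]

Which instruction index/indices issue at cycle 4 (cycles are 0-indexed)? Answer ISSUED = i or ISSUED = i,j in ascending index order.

ISSUED = 7

  cy0 -> i0&i1 (st/add) 2-wide
  cy1 -> i2&i3 (st/sll) 2-wide
  cy2 -> i4 (beq) no-port BR/MUL
  cy3 -> i5&i6 (mulh/xor) 2-wide
  cy4 -> i7 (sub) RAW r3
  cy5 -> i8&i9 (xor/ld) 2-wide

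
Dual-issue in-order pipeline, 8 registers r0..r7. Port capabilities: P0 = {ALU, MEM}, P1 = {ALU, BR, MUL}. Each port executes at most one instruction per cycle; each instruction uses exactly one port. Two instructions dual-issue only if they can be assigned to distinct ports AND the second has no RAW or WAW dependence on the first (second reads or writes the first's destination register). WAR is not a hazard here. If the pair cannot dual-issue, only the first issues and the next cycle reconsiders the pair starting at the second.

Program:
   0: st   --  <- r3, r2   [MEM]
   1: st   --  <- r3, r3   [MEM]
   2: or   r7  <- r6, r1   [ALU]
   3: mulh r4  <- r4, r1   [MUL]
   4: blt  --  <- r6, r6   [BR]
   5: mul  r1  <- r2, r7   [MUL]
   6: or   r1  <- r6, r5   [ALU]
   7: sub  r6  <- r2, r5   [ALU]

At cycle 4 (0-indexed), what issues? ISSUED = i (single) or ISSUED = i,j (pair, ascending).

ISSUED = 5

#0 head=0: st.MEM i0 no-port MEM/MEM
#1 head=1: st.MEM;or.ALU i1,i2 2-wide
#2 head=3: mulh.MUL i3 no-port MUL/BR
#3 head=4: blt.BR i4 no-port BR/MUL
#4 head=5: mul.MUL i5 WAW r1
#5 head=6: or.ALU;sub.ALU i6,i7 2-wide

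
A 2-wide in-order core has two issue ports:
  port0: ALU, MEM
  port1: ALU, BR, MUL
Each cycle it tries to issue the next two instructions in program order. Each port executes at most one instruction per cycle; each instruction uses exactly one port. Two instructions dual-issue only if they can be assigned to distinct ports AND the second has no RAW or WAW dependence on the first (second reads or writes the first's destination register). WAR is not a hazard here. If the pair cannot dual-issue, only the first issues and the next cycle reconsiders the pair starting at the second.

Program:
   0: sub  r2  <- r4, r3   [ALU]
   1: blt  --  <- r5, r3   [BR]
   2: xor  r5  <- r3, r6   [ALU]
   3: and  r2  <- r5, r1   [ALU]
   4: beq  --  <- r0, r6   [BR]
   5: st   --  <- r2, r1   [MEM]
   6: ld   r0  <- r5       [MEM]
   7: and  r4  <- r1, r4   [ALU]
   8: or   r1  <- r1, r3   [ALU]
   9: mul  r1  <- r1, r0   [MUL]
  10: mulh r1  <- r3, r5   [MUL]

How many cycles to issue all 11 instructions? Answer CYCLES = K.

CYCLES = 8

c0: i0/i1 sub.ALU+blt.BR  pair
c1: i2 xor.ALU  RAW r5
c2: i3/i4 and.ALU+beq.BR  pair
c3: i5 st.MEM  no-port MEM/MEM
c4: i6/i7 ld.MEM+and.ALU  pair
c5: i8 or.ALU  RAW+WAW r1
c6: i9 mul.MUL  no-port MUL/MUL
c7: i10 mulh.MUL  tail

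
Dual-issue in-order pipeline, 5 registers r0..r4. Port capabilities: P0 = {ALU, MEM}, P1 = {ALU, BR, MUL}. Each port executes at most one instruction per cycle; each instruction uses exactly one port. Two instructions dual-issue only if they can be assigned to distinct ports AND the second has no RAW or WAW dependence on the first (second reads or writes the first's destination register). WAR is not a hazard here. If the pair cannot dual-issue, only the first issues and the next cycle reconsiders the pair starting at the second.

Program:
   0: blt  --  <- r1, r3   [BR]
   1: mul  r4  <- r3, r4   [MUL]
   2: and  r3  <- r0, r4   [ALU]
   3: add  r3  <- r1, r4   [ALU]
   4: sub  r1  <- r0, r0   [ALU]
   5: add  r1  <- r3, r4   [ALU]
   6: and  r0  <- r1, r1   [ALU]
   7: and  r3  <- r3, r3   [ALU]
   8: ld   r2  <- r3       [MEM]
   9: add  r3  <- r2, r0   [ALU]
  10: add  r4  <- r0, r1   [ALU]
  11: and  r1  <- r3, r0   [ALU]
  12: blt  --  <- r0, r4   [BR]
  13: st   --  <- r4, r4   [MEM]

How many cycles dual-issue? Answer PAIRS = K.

c0: i0 blt  no-port BR/MUL
c1: i1 mul  RAW r4
c2: i2 and  WAW r3
c3: i3&i4 add/sub  dual
c4: i5 add  RAW r1
c5: i6&i7 and/and  dual
c6: i8 ld  RAW r2
c7: i9&i10 add/add  dual
c8: i11&i12 and/blt  dual
c9: i13 st  tail

PAIRS = 4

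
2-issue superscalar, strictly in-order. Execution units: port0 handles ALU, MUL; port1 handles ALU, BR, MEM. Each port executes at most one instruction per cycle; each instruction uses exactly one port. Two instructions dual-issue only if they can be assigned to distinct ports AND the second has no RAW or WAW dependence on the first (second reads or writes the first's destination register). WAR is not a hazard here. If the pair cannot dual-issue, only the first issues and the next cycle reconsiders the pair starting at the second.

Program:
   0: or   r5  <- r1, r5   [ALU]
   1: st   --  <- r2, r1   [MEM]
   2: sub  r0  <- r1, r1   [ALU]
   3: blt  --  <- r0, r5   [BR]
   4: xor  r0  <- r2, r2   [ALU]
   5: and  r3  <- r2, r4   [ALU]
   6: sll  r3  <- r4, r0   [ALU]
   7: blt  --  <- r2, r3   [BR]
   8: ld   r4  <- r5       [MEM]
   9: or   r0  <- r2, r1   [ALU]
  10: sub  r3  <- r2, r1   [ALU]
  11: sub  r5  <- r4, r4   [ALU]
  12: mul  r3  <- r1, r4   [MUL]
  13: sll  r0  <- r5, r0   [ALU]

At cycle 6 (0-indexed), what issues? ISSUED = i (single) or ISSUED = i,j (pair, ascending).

ISSUED = 8,9

t=0 i0+i1:or/st ; dual
t=1 i2:sub ; RAW r0
t=2 i3+i4:blt/xor ; dual
t=3 i5:and ; WAW r3
t=4 i6:sll ; RAW r3
t=5 i7:blt ; no-port BR/MEM
t=6 i8+i9:ld/or ; dual
t=7 i10+i11:sub/sub ; dual
t=8 i12+i13:mul/sll ; dual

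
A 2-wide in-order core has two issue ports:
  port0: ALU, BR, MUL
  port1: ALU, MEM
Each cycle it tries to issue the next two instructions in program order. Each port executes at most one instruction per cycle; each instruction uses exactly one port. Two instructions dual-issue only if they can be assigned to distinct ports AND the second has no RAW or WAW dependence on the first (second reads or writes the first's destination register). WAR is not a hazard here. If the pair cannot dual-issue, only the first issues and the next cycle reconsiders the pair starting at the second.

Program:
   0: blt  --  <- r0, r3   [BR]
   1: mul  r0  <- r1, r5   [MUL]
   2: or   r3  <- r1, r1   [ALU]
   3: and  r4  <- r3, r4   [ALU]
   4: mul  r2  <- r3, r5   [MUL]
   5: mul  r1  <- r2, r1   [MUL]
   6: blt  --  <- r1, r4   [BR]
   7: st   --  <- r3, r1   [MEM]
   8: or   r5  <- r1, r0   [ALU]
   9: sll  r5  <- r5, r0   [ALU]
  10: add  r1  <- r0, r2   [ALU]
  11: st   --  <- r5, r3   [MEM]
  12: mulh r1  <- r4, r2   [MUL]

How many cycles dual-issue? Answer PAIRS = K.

PAIRS = 5

t=0 i0:blt.BR ; no-port BR/MUL
t=1 i1&i2:mul.MUL or.ALU ; dual
t=2 i3&i4:and.ALU mul.MUL ; dual
t=3 i5:mul.MUL ; no-port MUL/BR
t=4 i6&i7:blt.BR st.MEM ; dual
t=5 i8:or.ALU ; RAW+WAW r5
t=6 i9&i10:sll.ALU add.ALU ; dual
t=7 i11&i12:st.MEM mulh.MUL ; dual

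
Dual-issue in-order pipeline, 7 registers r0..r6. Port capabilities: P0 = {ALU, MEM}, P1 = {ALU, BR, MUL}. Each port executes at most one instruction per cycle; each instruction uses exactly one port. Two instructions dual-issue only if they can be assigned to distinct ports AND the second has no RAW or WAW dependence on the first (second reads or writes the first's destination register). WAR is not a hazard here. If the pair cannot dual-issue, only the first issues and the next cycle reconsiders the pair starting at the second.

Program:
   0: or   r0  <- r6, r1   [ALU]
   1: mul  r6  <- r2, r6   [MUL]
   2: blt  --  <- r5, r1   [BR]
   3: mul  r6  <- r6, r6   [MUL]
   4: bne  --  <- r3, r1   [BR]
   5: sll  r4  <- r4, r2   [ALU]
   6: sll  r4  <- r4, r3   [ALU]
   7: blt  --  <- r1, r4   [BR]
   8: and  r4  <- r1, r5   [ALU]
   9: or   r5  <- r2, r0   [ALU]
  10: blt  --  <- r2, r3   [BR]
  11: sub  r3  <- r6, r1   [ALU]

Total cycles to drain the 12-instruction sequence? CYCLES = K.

c0: i0/i1 or+mul  dual
c1: i2 blt  no-port BR/MUL
c2: i3 mul  no-port MUL/BR
c3: i4/i5 bne+sll  dual
c4: i6 sll  RAW r4
c5: i7/i8 blt+and  dual
c6: i9/i10 or+blt  dual
c7: i11 sub  tail

CYCLES = 8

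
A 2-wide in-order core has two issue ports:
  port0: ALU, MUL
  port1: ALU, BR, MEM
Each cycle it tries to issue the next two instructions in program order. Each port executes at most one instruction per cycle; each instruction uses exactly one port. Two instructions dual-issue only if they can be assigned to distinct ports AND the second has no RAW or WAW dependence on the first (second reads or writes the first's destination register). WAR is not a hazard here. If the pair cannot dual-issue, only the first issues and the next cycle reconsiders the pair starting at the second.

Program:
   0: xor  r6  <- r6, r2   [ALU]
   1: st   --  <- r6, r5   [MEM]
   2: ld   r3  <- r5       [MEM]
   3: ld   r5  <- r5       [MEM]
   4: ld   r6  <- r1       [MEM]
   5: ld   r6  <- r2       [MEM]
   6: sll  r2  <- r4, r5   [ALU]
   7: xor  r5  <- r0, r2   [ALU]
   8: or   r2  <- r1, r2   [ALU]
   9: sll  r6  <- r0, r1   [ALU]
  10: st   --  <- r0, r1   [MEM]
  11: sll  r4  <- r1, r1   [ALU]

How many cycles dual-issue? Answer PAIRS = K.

PAIRS = 3

  cy0 -> i0 (xor) RAW r6
  cy1 -> i1 (st) no-port MEM/MEM
  cy2 -> i2 (ld) no-port MEM/MEM
  cy3 -> i3 (ld) no-port MEM/MEM
  cy4 -> i4 (ld) no-port MEM/MEM
  cy5 -> i5,i6 (ld sll) pair
  cy6 -> i7,i8 (xor or) pair
  cy7 -> i9,i10 (sll st) pair
  cy8 -> i11 (sll) tail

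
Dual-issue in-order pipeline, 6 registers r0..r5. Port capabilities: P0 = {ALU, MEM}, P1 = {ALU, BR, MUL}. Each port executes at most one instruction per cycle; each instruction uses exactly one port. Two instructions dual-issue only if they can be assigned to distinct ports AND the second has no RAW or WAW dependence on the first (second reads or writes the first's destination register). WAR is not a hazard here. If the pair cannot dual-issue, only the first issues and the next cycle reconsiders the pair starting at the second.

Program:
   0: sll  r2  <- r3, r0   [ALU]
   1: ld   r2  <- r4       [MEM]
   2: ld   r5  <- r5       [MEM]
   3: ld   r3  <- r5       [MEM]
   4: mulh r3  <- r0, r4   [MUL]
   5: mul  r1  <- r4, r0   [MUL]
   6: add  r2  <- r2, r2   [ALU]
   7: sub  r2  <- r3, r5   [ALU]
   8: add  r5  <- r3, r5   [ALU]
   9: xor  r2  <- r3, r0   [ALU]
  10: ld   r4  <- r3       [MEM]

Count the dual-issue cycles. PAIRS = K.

0. sll @i0  | WAW r2
1. ld @i1  | no-port MEM/MEM
2. ld @i2  | no-port MEM/MEM
3. ld @i3  | WAW r3
4. mulh @i4  | no-port MUL/MUL
5. mul+add @i5,i6  | 2-wide
6. sub+add @i7,i8  | 2-wide
7. xor+ld @i9,i10  | 2-wide

PAIRS = 3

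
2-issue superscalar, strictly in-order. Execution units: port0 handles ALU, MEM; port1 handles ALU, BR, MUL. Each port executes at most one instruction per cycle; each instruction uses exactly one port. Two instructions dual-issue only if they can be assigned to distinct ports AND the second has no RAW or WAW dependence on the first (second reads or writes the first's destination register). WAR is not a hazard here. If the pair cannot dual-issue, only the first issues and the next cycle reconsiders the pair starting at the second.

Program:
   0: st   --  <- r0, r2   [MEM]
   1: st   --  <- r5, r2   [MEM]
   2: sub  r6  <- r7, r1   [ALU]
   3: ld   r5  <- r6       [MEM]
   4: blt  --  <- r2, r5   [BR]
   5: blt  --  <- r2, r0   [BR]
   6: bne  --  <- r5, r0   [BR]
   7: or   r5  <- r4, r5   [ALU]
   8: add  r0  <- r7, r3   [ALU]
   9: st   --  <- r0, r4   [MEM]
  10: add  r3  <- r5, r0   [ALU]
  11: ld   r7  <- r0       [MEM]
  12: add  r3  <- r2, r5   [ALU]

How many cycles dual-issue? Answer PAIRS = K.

PAIRS = 4

t=0 i0:st.MEM ; no-port MEM/MEM
t=1 i1&i2:st.MEM;sub.ALU ; pair
t=2 i3:ld.MEM ; RAW r5
t=3 i4:blt.BR ; no-port BR/BR
t=4 i5:blt.BR ; no-port BR/BR
t=5 i6&i7:bne.BR;or.ALU ; pair
t=6 i8:add.ALU ; RAW r0
t=7 i9&i10:st.MEM;add.ALU ; pair
t=8 i11&i12:ld.MEM;add.ALU ; pair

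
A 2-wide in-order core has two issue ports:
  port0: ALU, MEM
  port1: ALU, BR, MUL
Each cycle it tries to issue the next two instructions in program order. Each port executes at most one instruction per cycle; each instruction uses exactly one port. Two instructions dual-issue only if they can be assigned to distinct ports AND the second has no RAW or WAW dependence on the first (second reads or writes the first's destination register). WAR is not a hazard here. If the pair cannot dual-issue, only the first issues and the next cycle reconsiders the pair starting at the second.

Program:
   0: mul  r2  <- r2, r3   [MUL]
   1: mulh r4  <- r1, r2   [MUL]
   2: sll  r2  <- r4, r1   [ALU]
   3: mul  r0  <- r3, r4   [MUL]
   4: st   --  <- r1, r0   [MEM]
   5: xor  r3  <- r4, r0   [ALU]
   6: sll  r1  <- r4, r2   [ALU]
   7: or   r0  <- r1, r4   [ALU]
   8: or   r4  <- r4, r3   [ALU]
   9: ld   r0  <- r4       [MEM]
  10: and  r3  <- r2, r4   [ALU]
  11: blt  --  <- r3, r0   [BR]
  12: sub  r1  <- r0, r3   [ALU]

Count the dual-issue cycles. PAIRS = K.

PAIRS = 5

  cy0 -> i0 (mul.MUL) no-port MUL/MUL
  cy1 -> i1 (mulh.MUL) RAW r4
  cy2 -> i2&i3 (sll.ALU+mul.MUL) pair
  cy3 -> i4&i5 (st.MEM+xor.ALU) pair
  cy4 -> i6 (sll.ALU) RAW r1
  cy5 -> i7&i8 (or.ALU+or.ALU) pair
  cy6 -> i9&i10 (ld.MEM+and.ALU) pair
  cy7 -> i11&i12 (blt.BR+sub.ALU) pair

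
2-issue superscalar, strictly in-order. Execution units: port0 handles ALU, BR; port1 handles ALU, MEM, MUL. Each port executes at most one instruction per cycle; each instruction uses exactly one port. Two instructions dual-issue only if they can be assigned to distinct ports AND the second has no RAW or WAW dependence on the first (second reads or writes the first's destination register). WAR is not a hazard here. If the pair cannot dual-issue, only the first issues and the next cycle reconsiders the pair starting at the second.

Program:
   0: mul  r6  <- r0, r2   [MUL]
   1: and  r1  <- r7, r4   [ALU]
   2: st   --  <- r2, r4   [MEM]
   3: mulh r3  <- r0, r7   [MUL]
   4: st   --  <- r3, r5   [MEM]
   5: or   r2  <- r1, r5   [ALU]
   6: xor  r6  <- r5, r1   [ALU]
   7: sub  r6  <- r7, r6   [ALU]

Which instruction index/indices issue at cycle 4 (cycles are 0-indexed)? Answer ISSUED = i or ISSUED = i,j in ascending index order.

ISSUED = 6

t=0 i0/i1:mul.MUL;and.ALU ; dual
t=1 i2:st.MEM ; no-port MEM/MUL
t=2 i3:mulh.MUL ; no-port MUL/MEM
t=3 i4/i5:st.MEM;or.ALU ; dual
t=4 i6:xor.ALU ; RAW+WAW r6
t=5 i7:sub.ALU ; tail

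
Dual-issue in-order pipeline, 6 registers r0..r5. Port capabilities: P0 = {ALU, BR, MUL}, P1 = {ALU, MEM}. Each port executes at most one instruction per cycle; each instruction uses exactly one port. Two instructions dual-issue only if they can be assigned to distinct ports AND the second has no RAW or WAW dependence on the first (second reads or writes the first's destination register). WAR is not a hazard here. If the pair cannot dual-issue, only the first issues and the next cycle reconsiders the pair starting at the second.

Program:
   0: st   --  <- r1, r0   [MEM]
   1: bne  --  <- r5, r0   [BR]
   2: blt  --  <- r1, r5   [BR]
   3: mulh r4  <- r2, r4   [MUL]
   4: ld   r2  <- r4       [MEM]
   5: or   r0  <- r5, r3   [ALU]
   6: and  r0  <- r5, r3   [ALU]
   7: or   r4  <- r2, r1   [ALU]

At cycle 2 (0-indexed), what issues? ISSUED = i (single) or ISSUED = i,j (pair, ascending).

t=0 i0+i1:st.MEM bne.BR ; pair
t=1 i2:blt.BR ; no-port BR/MUL
t=2 i3:mulh.MUL ; RAW r4
t=3 i4+i5:ld.MEM or.ALU ; pair
t=4 i6+i7:and.ALU or.ALU ; pair

ISSUED = 3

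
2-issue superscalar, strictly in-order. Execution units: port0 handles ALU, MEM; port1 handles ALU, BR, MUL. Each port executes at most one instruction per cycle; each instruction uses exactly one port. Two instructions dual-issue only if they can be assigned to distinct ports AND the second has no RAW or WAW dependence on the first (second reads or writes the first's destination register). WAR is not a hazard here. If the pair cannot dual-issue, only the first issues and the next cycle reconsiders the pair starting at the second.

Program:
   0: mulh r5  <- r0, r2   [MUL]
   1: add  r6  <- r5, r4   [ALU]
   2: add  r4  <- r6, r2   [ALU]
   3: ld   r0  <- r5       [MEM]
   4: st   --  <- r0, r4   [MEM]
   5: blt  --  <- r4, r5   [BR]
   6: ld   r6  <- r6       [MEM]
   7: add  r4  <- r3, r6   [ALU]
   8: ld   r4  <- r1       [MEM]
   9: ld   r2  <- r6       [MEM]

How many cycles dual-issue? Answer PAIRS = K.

PAIRS = 2

#0 head=0: mulh.MUL i0 RAW r5
#1 head=1: add.ALU i1 RAW r6
#2 head=2: add.ALU/ld.MEM i2/i3 pair
#3 head=4: st.MEM/blt.BR i4/i5 pair
#4 head=6: ld.MEM i6 RAW r6
#5 head=7: add.ALU i7 WAW r4
#6 head=8: ld.MEM i8 no-port MEM/MEM
#7 head=9: ld.MEM i9 tail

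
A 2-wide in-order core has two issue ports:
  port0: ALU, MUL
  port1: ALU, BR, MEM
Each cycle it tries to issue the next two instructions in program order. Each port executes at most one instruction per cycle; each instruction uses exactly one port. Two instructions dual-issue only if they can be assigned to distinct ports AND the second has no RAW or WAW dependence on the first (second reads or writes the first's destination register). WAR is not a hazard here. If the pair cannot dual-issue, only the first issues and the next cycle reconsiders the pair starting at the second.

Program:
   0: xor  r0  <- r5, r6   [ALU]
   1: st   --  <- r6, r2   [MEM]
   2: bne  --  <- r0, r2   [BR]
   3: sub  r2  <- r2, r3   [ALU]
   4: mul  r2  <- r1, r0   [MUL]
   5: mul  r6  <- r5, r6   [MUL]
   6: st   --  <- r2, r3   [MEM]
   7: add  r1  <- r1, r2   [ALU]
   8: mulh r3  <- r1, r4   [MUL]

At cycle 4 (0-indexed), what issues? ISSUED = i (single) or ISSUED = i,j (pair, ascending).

ISSUED = 7

0. xor+st @i0+i1  | dual
1. bne+sub @i2+i3  | dual
2. mul @i4  | no-port MUL/MUL
3. mul+st @i5+i6  | dual
4. add @i7  | RAW r1
5. mulh @i8  | tail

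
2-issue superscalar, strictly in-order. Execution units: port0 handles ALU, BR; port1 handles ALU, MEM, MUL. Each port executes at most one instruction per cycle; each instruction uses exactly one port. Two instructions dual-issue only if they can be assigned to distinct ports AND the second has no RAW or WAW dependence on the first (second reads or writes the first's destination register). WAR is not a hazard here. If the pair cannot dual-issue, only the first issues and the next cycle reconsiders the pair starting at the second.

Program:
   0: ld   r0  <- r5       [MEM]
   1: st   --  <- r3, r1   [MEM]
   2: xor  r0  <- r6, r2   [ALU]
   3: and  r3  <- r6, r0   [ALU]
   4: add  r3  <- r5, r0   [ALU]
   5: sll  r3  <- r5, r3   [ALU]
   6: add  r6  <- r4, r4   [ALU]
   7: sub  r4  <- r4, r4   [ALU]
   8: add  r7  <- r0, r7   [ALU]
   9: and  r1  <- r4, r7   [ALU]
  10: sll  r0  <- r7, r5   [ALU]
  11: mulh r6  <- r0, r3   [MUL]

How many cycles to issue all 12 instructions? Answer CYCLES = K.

#0 head=0: ld.MEM i0 no-port MEM/MEM
#1 head=1: st.MEM xor.ALU i1&i2 pair
#2 head=3: and.ALU i3 WAW r3
#3 head=4: add.ALU i4 RAW+WAW r3
#4 head=5: sll.ALU add.ALU i5&i6 pair
#5 head=7: sub.ALU add.ALU i7&i8 pair
#6 head=9: and.ALU sll.ALU i9&i10 pair
#7 head=11: mulh.MUL i11 tail

CYCLES = 8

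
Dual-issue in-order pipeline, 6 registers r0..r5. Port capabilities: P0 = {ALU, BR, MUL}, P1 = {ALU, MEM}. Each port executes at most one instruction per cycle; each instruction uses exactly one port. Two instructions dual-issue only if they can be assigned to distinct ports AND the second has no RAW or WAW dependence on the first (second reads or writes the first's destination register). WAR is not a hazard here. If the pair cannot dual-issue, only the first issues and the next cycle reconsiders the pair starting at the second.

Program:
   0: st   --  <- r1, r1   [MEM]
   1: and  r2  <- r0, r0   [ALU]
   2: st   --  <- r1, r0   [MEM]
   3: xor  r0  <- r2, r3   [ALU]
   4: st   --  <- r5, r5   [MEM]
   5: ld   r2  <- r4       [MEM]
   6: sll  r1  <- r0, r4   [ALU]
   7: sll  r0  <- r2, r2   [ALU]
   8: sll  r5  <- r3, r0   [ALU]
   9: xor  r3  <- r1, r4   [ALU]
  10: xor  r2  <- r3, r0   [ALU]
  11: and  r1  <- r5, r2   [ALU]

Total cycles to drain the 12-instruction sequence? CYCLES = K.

[0] i0+i1  st+and  -- pair
[1] i2+i3  st+xor  -- pair
[2] i4  st  -- no-port MEM/MEM
[3] i5+i6  ld+sll  -- pair
[4] i7  sll  -- RAW r0
[5] i8+i9  sll+xor  -- pair
[6] i10  xor  -- RAW r2
[7] i11  and  -- tail

CYCLES = 8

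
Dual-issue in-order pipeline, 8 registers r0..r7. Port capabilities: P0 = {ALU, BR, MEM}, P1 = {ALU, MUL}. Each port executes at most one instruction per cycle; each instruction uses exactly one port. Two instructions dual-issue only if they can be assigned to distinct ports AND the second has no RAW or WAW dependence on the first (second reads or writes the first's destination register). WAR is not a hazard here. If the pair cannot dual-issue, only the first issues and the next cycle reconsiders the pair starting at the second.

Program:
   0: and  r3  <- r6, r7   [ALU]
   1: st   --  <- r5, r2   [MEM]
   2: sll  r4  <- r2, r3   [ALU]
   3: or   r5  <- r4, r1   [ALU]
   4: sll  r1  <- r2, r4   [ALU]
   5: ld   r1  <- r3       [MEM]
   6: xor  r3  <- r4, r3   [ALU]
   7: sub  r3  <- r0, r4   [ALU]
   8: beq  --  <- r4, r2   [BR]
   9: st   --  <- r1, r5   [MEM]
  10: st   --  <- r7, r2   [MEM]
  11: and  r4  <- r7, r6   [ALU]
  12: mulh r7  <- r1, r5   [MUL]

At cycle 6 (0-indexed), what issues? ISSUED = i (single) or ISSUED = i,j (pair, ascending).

t=0 i0&i1:and/st ; pair
t=1 i2:sll ; RAW r4
t=2 i3&i4:or/sll ; pair
t=3 i5&i6:ld/xor ; pair
t=4 i7&i8:sub/beq ; pair
t=5 i9:st ; no-port MEM/MEM
t=6 i10&i11:st/and ; pair
t=7 i12:mulh ; tail

ISSUED = 10,11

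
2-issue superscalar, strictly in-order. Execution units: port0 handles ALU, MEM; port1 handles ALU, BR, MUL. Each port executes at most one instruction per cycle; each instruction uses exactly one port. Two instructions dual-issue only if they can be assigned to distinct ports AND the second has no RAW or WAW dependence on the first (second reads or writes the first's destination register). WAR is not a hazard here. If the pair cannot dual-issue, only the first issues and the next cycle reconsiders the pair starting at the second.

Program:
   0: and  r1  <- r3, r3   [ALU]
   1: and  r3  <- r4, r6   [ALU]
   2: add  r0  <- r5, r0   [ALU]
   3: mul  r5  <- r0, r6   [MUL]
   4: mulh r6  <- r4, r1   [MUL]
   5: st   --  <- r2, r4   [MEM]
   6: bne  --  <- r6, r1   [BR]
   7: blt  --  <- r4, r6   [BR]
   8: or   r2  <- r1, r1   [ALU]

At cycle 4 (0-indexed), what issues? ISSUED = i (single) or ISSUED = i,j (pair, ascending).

[0] i0/i1  and;and  -- 2-wide
[1] i2  add  -- RAW r0
[2] i3  mul  -- no-port MUL/MUL
[3] i4/i5  mulh;st  -- 2-wide
[4] i6  bne  -- no-port BR/BR
[5] i7/i8  blt;or  -- 2-wide

ISSUED = 6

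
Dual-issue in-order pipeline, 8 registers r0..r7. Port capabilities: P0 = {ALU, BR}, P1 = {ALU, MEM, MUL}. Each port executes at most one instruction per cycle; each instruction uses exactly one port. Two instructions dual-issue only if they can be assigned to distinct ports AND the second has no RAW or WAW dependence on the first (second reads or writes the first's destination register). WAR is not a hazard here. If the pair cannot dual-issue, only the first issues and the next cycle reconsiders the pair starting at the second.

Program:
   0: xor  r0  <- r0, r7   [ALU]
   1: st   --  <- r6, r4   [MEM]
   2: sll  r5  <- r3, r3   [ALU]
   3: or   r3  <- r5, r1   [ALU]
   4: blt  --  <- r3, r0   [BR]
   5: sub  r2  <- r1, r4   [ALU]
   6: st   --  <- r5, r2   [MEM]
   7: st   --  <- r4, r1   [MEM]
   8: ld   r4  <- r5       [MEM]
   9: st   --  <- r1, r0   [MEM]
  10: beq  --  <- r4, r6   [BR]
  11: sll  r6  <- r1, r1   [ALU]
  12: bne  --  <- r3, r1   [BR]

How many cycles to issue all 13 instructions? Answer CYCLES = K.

[0] i0+i1  xor st  -- pair
[1] i2  sll  -- RAW r5
[2] i3  or  -- RAW r3
[3] i4+i5  blt sub  -- pair
[4] i6  st  -- no-port MEM/MEM
[5] i7  st  -- no-port MEM/MEM
[6] i8  ld  -- no-port MEM/MEM
[7] i9+i10  st beq  -- pair
[8] i11+i12  sll bne  -- pair

CYCLES = 9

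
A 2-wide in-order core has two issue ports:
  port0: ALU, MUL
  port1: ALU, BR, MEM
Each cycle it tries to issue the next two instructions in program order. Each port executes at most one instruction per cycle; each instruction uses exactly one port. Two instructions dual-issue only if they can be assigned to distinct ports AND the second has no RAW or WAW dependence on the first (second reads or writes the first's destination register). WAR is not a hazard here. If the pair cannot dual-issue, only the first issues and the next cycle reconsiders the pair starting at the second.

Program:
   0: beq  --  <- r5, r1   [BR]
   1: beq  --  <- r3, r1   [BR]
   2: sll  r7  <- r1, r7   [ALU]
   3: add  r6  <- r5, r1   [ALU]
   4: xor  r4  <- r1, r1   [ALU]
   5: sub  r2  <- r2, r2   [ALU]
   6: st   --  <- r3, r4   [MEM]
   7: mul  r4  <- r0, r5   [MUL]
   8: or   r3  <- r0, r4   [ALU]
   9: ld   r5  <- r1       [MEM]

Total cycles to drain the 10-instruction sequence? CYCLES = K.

CYCLES = 6

#0 head=0: beq.BR i0 no-port BR/BR
#1 head=1: beq.BR;sll.ALU i1/i2 dual
#2 head=3: add.ALU;xor.ALU i3/i4 dual
#3 head=5: sub.ALU;st.MEM i5/i6 dual
#4 head=7: mul.MUL i7 RAW r4
#5 head=8: or.ALU;ld.MEM i8/i9 dual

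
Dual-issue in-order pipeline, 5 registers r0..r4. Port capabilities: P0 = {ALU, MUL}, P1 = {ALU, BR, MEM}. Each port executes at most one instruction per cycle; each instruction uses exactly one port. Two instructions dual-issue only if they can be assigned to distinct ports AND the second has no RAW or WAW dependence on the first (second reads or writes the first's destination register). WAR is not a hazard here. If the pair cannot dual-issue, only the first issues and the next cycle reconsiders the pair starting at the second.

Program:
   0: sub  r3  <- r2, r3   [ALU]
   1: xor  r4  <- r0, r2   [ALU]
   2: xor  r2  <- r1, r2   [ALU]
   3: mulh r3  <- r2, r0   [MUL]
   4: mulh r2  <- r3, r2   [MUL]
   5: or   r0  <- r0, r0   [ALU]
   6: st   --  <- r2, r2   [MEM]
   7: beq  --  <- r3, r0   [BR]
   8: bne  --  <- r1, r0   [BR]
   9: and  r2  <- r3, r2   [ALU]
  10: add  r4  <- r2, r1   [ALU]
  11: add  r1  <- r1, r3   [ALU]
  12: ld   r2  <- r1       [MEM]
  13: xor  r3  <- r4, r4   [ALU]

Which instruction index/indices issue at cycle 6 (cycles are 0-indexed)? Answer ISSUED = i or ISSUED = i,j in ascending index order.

c0: i0&i1 sub.ALU+xor.ALU  pair
c1: i2 xor.ALU  RAW r2
c2: i3 mulh.MUL  no-port MUL/MUL
c3: i4&i5 mulh.MUL+or.ALU  pair
c4: i6 st.MEM  no-port MEM/BR
c5: i7 beq.BR  no-port BR/BR
c6: i8&i9 bne.BR+and.ALU  pair
c7: i10&i11 add.ALU+add.ALU  pair
c8: i12&i13 ld.MEM+xor.ALU  pair

ISSUED = 8,9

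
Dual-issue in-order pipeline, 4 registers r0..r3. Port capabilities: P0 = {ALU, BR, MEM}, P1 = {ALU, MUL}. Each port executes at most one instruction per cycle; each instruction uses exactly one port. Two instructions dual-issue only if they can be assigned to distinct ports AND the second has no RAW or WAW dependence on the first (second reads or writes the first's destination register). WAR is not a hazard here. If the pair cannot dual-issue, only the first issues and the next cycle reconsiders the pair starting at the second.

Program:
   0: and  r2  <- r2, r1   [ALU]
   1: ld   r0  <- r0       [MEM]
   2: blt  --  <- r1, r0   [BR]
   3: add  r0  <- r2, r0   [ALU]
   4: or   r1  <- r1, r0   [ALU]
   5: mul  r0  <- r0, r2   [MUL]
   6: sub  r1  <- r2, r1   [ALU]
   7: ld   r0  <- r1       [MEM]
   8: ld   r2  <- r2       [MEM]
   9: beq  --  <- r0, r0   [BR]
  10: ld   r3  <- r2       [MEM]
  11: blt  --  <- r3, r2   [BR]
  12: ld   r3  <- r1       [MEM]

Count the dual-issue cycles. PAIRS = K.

PAIRS = 3

t=0 i0&i1:and.ALU ld.MEM ; dual
t=1 i2&i3:blt.BR add.ALU ; dual
t=2 i4&i5:or.ALU mul.MUL ; dual
t=3 i6:sub.ALU ; RAW r1
t=4 i7:ld.MEM ; no-port MEM/MEM
t=5 i8:ld.MEM ; no-port MEM/BR
t=6 i9:beq.BR ; no-port BR/MEM
t=7 i10:ld.MEM ; no-port MEM/BR
t=8 i11:blt.BR ; no-port BR/MEM
t=9 i12:ld.MEM ; tail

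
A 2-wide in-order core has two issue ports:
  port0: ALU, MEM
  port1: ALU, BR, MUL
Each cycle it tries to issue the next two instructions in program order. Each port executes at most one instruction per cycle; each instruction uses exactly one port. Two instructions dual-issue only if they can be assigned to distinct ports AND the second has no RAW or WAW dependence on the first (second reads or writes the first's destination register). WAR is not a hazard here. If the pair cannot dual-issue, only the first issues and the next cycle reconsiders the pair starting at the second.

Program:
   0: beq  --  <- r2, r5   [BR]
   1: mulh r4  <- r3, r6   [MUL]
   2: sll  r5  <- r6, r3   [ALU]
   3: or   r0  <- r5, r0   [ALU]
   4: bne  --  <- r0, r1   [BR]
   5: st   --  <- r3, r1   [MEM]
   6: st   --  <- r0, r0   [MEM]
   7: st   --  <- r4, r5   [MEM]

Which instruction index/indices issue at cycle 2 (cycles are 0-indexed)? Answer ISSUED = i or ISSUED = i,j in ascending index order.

t=0 i0:beq.BR ; no-port BR/MUL
t=1 i1/i2:mulh.MUL;sll.ALU ; dual
t=2 i3:or.ALU ; RAW r0
t=3 i4/i5:bne.BR;st.MEM ; dual
t=4 i6:st.MEM ; no-port MEM/MEM
t=5 i7:st.MEM ; tail

ISSUED = 3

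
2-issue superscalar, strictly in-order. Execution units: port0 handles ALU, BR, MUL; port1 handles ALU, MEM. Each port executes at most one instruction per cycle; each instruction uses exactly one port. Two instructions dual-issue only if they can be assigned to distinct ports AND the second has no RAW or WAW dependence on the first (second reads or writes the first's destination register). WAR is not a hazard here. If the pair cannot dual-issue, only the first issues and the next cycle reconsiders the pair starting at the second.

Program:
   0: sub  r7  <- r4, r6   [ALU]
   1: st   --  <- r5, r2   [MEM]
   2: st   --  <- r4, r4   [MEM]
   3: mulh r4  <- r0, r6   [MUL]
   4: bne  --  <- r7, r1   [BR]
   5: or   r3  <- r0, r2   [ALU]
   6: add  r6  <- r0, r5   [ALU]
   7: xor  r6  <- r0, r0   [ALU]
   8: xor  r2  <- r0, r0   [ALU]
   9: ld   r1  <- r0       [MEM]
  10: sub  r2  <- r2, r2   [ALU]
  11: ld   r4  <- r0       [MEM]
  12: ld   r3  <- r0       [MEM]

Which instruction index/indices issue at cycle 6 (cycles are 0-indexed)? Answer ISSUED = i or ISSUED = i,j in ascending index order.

  cy0 -> i0+i1 (sub/st) 2-wide
  cy1 -> i2+i3 (st/mulh) 2-wide
  cy2 -> i4+i5 (bne/or) 2-wide
  cy3 -> i6 (add) WAW r6
  cy4 -> i7+i8 (xor/xor) 2-wide
  cy5 -> i9+i10 (ld/sub) 2-wide
  cy6 -> i11 (ld) no-port MEM/MEM
  cy7 -> i12 (ld) tail

ISSUED = 11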